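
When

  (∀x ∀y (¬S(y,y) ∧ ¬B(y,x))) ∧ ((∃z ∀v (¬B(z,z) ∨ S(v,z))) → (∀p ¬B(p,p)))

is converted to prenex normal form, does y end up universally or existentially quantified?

Rewrite implications/biconditionals: A → B as ¬A ∨ B.
  (∀x ∀y (¬S(y,y) ∧ ¬B(y,x))) ∧ (¬(∃z ∀v (¬B(z,z) ∨ S(v,z))) ∨ (∀p ¬B(p,p)))
Move each ¬ inward, flipping quantifiers it crosses:
  (∀x ∀y (¬S(y,y) ∧ ¬B(y,x))) ∧ ((∀z ∃v (B(z,z) ∧ ¬S(v,z))) ∨ (∀p ¬B(p,p)))
All bound variables are already distinct, so no renaming is needed.
Pull the quantifiers to the front (each side's bound variable is not free in the other side):
  ∀x ∀y ∀z ∃v ∀p (¬S(y,y) ∧ ¬B(y,x) ∧ (B(z,z) ∧ ¬S(v,z) ∨ ¬B(p,p)))
The quantifier ∀y sits under an even number of negations (counting the antecedent side of each →), so it remains universal.

universal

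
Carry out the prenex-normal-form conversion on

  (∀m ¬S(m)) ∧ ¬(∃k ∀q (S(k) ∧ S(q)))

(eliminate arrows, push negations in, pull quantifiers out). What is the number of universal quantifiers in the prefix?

Push ¬ through the quantifiers and connectives to reach negation normal form:
  (∀m ¬S(m)) ∧ (∀k ∃q (¬S(k) ∨ ¬S(q)))
All bound variables are already distinct, so no renaming is needed.
Pull the quantifiers to the front (each side's bound variable is not free in the other side):
  ∀m ∀k ∃q (¬S(m) ∧ (¬S(k) ∨ ¬S(q)))
The prefix is ∀m ∀k ∃q: 2 universal, 1 existential.

2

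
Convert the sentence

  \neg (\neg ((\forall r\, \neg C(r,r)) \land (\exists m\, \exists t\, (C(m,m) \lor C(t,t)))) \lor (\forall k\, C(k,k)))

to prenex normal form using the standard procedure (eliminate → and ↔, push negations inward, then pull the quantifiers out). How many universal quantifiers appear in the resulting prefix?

Move each ¬ inward, flipping quantifiers it crosses:
  (\forall r\, \neg C(r,r)) \land (\exists m\, \exists t\, (C(m,m) \lor C(t,t))) \land (\exists k\, \neg C(k,k))
All bound variables are already distinct, so no renaming is needed.
Pull the quantifiers to the front (each side's bound variable is not free in the other side):
  \forall r\, \exists m\, \exists t\, \exists k\, (\neg C(r,r) \land (C(m,m) \lor C(t,t)) \land \neg C(k,k))
The prefix is \forall r \exists m \exists t \exists k: 1 universal, 3 existential.

1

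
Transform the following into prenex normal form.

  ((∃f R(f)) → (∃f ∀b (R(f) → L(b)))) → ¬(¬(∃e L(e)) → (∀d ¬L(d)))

∃f ∀u ∃b ∀e ∃d (R(f) ∧ R(u) ∧ ¬L(b) ∨ ¬L(e) ∧ L(d))

First replace A → B with ¬A ∨ B.
  ¬(¬(∃f R(f)) ∨ (∃f ∀b (¬R(f) ∨ L(b)))) ∨ ¬(¬¬(∃e L(e)) ∨ (∀d ¬L(d)))
Move each ¬ inward, flipping quantifiers it crosses:
  (∃f R(f)) ∧ (∀f ∃b (R(f) ∧ ¬L(b))) ∨ (∀e ¬L(e)) ∧ (∃d L(d))
Rename bound variables to avoid capture: f↦u.
  (∃f R(f)) ∧ (∀u ∃b (R(u) ∧ ¬L(b))) ∨ (∀e ¬L(e)) ∧ (∃d L(d))
Pull the quantifiers to the front (each side's bound variable is not free in the other side):
  ∃f ∀u ∃b ∀e ∃d (R(f) ∧ R(u) ∧ ¬L(b) ∨ ¬L(e) ∧ L(d))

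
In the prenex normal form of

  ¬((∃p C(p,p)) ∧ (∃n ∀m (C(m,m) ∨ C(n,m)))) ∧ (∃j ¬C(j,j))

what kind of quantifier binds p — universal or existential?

universal

Move each ¬ inward, flipping quantifiers it crosses:
  ((∀p ¬C(p,p)) ∨ (∀n ∃m (¬C(m,m) ∧ ¬C(n,m)))) ∧ (∃j ¬C(j,j))
Pull the quantifiers to the front (each side's bound variable is not free in the other side):
  ∀p ∀n ∃m ∃j ((¬C(p,p) ∨ ¬C(m,m) ∧ ¬C(n,m)) ∧ ¬C(j,j))
The quantifier ∃p sits under an odd number of negations, so it flips to ∀p.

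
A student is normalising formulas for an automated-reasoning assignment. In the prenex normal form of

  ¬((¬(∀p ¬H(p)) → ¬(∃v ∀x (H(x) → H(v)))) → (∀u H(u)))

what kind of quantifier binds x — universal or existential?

existential

Rewrite implications/biconditionals: A → B as ¬A ∨ B.
  ¬(¬(¬¬(∀p ¬H(p)) ∨ ¬(∃v ∀x (¬H(x) ∨ H(v)))) ∨ (∀u H(u)))
Drive negations inward (¬∀x A ≡ ∃x ¬A, ¬∃x A ≡ ∀x ¬A, De Morgan for ∧/∨):
  ((∀p ¬H(p)) ∨ (∀v ∃x (H(x) ∧ ¬H(v)))) ∧ (∃u ¬H(u))
All bound variables are already distinct, so no renaming is needed.
Finally move all quantifiers to the prefix:
  ∀p ∀v ∃x ∃u ((¬H(p) ∨ H(x) ∧ ¬H(v)) ∧ ¬H(u))
The quantifier ∀x sits under an odd number of negations (counting the antecedent side of each →), so it flips to ∃x.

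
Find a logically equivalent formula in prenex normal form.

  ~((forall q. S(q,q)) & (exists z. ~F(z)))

exists q. forall z. (~S(q,q) | F(z))

Push ¬ through the quantifiers and connectives to reach negation normal form:
  (exists q. ~S(q,q)) | (forall z. F(z))
Extract every quantifier outward, since the variables are now distinct and don't occur free across branches:
  exists q. forall z. (~S(q,q) | F(z))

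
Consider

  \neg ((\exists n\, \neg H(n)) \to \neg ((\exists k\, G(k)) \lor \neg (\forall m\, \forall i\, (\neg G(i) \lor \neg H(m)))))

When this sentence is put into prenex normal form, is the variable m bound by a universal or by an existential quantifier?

Eliminate → and ↔ using ¬ and ∨.
  \neg (\neg (\exists n\, \neg H(n)) \lor \neg ((\exists k\, G(k)) \lor \neg (\forall m\, \forall i\, (\neg G(i) \lor \neg H(m)))))
Drive negations inward (¬∀x A ≡ ∃x ¬A, ¬∃x A ≡ ∀x ¬A, De Morgan for ∧/∨):
  (\exists n\, \neg H(n)) \land ((\exists k\, G(k)) \lor (\exists m\, \exists i\, (G(i) \land H(m))))
All bound variables are already distinct, so no renaming is needed.
Pull the quantifiers to the front (each side's bound variable is not free in the other side):
  \exists n\, \exists k\, \exists m\, \exists i\, (\neg H(n) \land (G(k) \lor G(i) \land H(m)))
The quantifier \forall m sits under an odd number of negations (counting the antecedent side of each →), so it flips to \exists m.

existential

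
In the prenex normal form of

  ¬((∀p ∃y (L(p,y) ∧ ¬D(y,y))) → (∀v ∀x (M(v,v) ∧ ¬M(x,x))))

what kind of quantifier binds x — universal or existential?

existential

Rewrite implications/biconditionals: A → B as ¬A ∨ B.
  ¬(¬(∀p ∃y (L(p,y) ∧ ¬D(y,y))) ∨ (∀v ∀x (M(v,v) ∧ ¬M(x,x))))
Drive negations inward (¬∀x A ≡ ∃x ¬A, ¬∃x A ≡ ∀x ¬A, De Morgan for ∧/∨):
  (∀p ∃y (L(p,y) ∧ ¬D(y,y))) ∧ (∃v ∃x (¬M(v,v) ∨ M(x,x)))
All bound variables are already distinct, so no renaming is needed.
Finally move all quantifiers to the prefix:
  ∀p ∃y ∃v ∃x (L(p,y) ∧ ¬D(y,y) ∧ (¬M(v,v) ∨ M(x,x)))
The quantifier ∀x sits under an odd number of negations (counting the antecedent side of each →), so it flips to ∃x.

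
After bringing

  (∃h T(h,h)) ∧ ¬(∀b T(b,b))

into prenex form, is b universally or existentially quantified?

Push ¬ through the quantifiers and connectives to reach negation normal form:
  (∃h T(h,h)) ∧ (∃b ¬T(b,b))
All bound variables are already distinct, so no renaming is needed.
Finally move all quantifiers to the prefix:
  ∃h ∃b (T(h,h) ∧ ¬T(b,b))
The quantifier ∀b sits under an odd number of negations, so it flips to ∃b.

existential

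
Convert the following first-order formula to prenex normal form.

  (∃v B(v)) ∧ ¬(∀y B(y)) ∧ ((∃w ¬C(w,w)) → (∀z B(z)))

Eliminate → and ↔ using ¬ and ∨.
  (∃v B(v)) ∧ ¬(∀y B(y)) ∧ (¬(∃w ¬C(w,w)) ∨ (∀z B(z)))
Push ¬ through the quantifiers and connectives to reach negation normal form:
  (∃v B(v)) ∧ (∃y ¬B(y)) ∧ ((∀w C(w,w)) ∨ (∀z B(z)))
All bound variables are already distinct, so no renaming is needed.
Pull the quantifiers to the front (each side's bound variable is not free in the other side):
  ∃v ∃y ∀w ∀z (B(v) ∧ ¬B(y) ∧ (C(w,w) ∨ B(z)))

∃v ∃y ∀w ∀z (B(v) ∧ ¬B(y) ∧ (C(w,w) ∨ B(z)))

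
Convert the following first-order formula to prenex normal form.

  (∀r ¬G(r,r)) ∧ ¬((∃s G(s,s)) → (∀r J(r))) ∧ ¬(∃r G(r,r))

∀r ∃s ∃v ∀a (¬G(r,r) ∧ G(s,s) ∧ ¬J(v) ∧ ¬G(a,a))

Eliminate → and ↔ using ¬ and ∨.
  (∀r ¬G(r,r)) ∧ ¬(¬(∃s G(s,s)) ∨ (∀r J(r))) ∧ ¬(∃r G(r,r))
Drive negations inward (¬∀x A ≡ ∃x ¬A, ¬∃x A ≡ ∀x ¬A, De Morgan for ∧/∨):
  (∀r ¬G(r,r)) ∧ (∃s G(s,s)) ∧ (∃r ¬J(r)) ∧ (∀r ¬G(r,r))
Give each quantifier a distinct variable: r↦v, r↦a.
  (∀r ¬G(r,r)) ∧ (∃s G(s,s)) ∧ (∃v ¬J(v)) ∧ (∀a ¬G(a,a))
Finally move all quantifiers to the prefix:
  ∀r ∃s ∃v ∀a (¬G(r,r) ∧ G(s,s) ∧ ¬J(v) ∧ ¬G(a,a))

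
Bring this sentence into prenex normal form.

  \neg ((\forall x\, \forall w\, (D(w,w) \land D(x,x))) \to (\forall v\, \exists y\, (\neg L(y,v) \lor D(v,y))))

Rewrite implications/biconditionals: A → B as ¬A ∨ B.
  \neg (\neg (\forall x\, \forall w\, (D(w,w) \land D(x,x))) \lor (\forall v\, \exists y\, (\neg L(y,v) \lor D(v,y))))
Drive negations inward (¬∀x A ≡ ∃x ¬A, ¬∃x A ≡ ∀x ¬A, De Morgan for ∧/∨):
  (\forall x\, \forall w\, (D(w,w) \land D(x,x))) \land (\exists v\, \forall y\, (L(y,v) \land \neg D(v,y)))
All bound variables are already distinct, so no renaming is needed.
Pull the quantifiers to the front (each side's bound variable is not free in the other side):
  \forall x\, \forall w\, \exists v\, \forall y\, (D(w,w) \land D(x,x) \land L(y,v) \land \neg D(v,y))

\forall x\, \forall w\, \exists v\, \forall y\, (D(w,w) \land D(x,x) \land L(y,v) \land \neg D(v,y))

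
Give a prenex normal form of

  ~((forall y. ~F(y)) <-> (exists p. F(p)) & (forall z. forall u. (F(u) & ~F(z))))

Eliminate → and ↔ using ¬ and ∨; A ↔ B as (¬A ∨ B) ∧ (¬B ∨ A).
  ~((~(forall y. ~F(y)) | (exists p. F(p)) & (forall z. forall u. (F(u) & ~F(z)))) & (~((exists p. F(p)) & (forall z. forall u. (F(u) & ~F(z)))) | (forall y. ~F(y))))
Drive negations inward (¬∀x A ≡ ∃x ¬A, ¬∃x A ≡ ∀x ¬A, De Morgan for ∧/∨):
  (forall y. ~F(y)) & ((forall p. ~F(p)) | (exists z. exists u. (~F(u) | F(z)))) | (exists p. F(p)) & (forall z. forall u. (F(u) & ~F(z))) & (exists y. F(y))
Rename bound variables to avoid capture: p↦w1, z↦c, u↦w, y↦z1.
  (forall y. ~F(y)) & ((forall p. ~F(p)) | (exists z. exists u. (~F(u) | F(z)))) | (exists w1. F(w1)) & (forall c. forall w. (F(w) & ~F(c))) & (exists z1. F(z1))
Finally move all quantifiers to the prefix:
  forall y. forall p. exists z. exists u. exists w1. forall c. forall w. exists z1. (~F(y) & (~F(p) | ~F(u) | F(z)) | F(w1) & F(w) & ~F(c) & F(z1))

forall y. forall p. exists z. exists u. exists w1. forall c. forall w. exists z1. (~F(y) & (~F(p) | ~F(u) | F(z)) | F(w1) & F(w) & ~F(c) & F(z1))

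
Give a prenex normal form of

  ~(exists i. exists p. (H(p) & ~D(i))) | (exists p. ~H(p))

Move each ¬ inward, flipping quantifiers it crosses:
  (forall i. forall p. (~H(p) | D(i))) | (exists p. ~H(p))
Give each quantifier a distinct variable: p↦u.
  (forall i. forall p. (~H(p) | D(i))) | (exists u. ~H(u))
Finally move all quantifiers to the prefix:
  forall i. forall p. exists u. (~H(p) | D(i) | ~H(u))

forall i. forall p. exists u. (~H(p) | D(i) | ~H(u))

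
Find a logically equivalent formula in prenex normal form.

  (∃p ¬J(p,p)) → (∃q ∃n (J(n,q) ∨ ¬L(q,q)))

∀p ∃q ∃n (J(p,p) ∨ J(n,q) ∨ ¬L(q,q))

Rewrite implications/biconditionals: A → B as ¬A ∨ B.
  ¬(∃p ¬J(p,p)) ∨ (∃q ∃n (J(n,q) ∨ ¬L(q,q)))
Push ¬ through the quantifiers and connectives to reach negation normal form:
  (∀p J(p,p)) ∨ (∃q ∃n (J(n,q) ∨ ¬L(q,q)))
Finally move all quantifiers to the prefix:
  ∀p ∃q ∃n (J(p,p) ∨ J(n,q) ∨ ¬L(q,q))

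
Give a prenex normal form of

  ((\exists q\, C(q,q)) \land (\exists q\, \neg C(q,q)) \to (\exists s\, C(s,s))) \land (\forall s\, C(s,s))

Eliminate → and ↔ using ¬ and ∨.
  (\neg ((\exists q\, C(q,q)) \land (\exists q\, \neg C(q,q))) \lor (\exists s\, C(s,s))) \land (\forall s\, C(s,s))
Drive negations inward (¬∀x A ≡ ∃x ¬A, ¬∃x A ≡ ∀x ¬A, De Morgan for ∧/∨):
  ((\forall q\, \neg C(q,q)) \lor (\forall q\, C(q,q)) \lor (\exists s\, C(s,s))) \land (\forall s\, C(s,s))
Standardize variables apart so no two quantifiers bind the same name: q↦w1, s↦x1.
  ((\forall q\, \neg C(q,q)) \lor (\forall w1\, C(w1,w1)) \lor (\exists s\, C(s,s))) \land (\forall x1\, C(x1,x1))
Extract every quantifier outward, since the variables are now distinct and don't occur free across branches:
  \forall q\, \forall w1\, \exists s\, \forall x1\, ((\neg C(q,q) \lor C(w1,w1) \lor C(s,s)) \land C(x1,x1))

\forall q\, \forall w1\, \exists s\, \forall x1\, ((\neg C(q,q) \lor C(w1,w1) \lor C(s,s)) \land C(x1,x1))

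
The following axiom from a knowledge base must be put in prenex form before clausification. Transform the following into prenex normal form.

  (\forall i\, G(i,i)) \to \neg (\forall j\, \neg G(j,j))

\exists i\, \exists j\, (\neg G(i,i) \lor G(j,j))

First replace A → B with ¬A ∨ B.
  \neg (\forall i\, G(i,i)) \lor \neg (\forall j\, \neg G(j,j))
Push ¬ through the quantifiers and connectives to reach negation normal form:
  (\exists i\, \neg G(i,i)) \lor (\exists j\, G(j,j))
Extract every quantifier outward, since the variables are now distinct and don't occur free across branches:
  \exists i\, \exists j\, (\neg G(i,i) \lor G(j,j))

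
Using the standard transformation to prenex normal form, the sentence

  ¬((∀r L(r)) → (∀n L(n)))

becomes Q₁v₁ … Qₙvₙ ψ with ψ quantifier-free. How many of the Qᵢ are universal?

Rewrite implications/biconditionals: A → B as ¬A ∨ B.
  ¬(¬(∀r L(r)) ∨ (∀n L(n)))
Push ¬ through the quantifiers and connectives to reach negation normal form:
  (∀r L(r)) ∧ (∃n ¬L(n))
Pull the quantifiers to the front (each side's bound variable is not free in the other side):
  ∀r ∃n (L(r) ∧ ¬L(n))
The prefix is ∀r ∃n: 1 universal, 1 existential.

1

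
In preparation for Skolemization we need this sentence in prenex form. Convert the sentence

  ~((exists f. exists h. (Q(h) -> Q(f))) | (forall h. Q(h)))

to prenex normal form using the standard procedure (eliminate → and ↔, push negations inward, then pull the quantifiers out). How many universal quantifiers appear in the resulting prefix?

Eliminate → and ↔ using ¬ and ∨.
  ~((exists f. exists h. (~Q(h) | Q(f))) | (forall h. Q(h)))
Drive negations inward (¬∀x A ≡ ∃x ¬A, ¬∃x A ≡ ∀x ¬A, De Morgan for ∧/∨):
  (forall f. forall h. (Q(h) & ~Q(f))) & (exists h. ~Q(h))
Standardize variables apart so no two quantifiers bind the same name: h↦w.
  (forall f. forall h. (Q(h) & ~Q(f))) & (exists w. ~Q(w))
Finally move all quantifiers to the prefix:
  forall f. forall h. exists w. (Q(h) & ~Q(f) & ~Q(w))
The prefix is forall f forall h exists w: 2 universal, 1 existential.

2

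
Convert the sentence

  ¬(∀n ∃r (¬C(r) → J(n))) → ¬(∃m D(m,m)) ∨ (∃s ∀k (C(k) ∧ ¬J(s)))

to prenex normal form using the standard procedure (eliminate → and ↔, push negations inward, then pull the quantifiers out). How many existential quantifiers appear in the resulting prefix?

Rewrite implications/biconditionals: A → B as ¬A ∨ B.
  ¬¬(∀n ∃r (¬¬C(r) ∨ J(n))) ∨ ¬(∃m D(m,m)) ∨ (∃s ∀k (C(k) ∧ ¬J(s)))
Push ¬ through the quantifiers and connectives to reach negation normal form:
  (∀n ∃r (C(r) ∨ J(n))) ∨ (∀m ¬D(m,m)) ∨ (∃s ∀k (C(k) ∧ ¬J(s)))
Finally move all quantifiers to the prefix:
  ∀n ∃r ∀m ∃s ∀k (C(r) ∨ J(n) ∨ ¬D(m,m) ∨ C(k) ∧ ¬J(s))
The prefix is ∀n ∃r ∀m ∃s ∀k: 3 universal, 2 existential.

2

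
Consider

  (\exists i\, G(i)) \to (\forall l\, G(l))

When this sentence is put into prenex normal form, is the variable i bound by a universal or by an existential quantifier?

Eliminate → and ↔ using ¬ and ∨.
  \neg (\exists i\, G(i)) \lor (\forall l\, G(l))
Drive negations inward (¬∀x A ≡ ∃x ¬A, ¬∃x A ≡ ∀x ¬A, De Morgan for ∧/∨):
  (\forall i\, \neg G(i)) \lor (\forall l\, G(l))
Extract every quantifier outward, since the variables are now distinct and don't occur free across branches:
  \forall i\, \forall l\, (\neg G(i) \lor G(l))
The quantifier \exists i sits under an odd number of negations (counting the antecedent side of each →), so it flips to \forall i.

universal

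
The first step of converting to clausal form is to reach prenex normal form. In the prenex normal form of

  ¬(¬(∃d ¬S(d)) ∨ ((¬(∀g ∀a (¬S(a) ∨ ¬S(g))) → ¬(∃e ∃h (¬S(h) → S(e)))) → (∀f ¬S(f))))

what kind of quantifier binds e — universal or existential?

Eliminate → and ↔ using ¬ and ∨.
  ¬(¬(∃d ¬S(d)) ∨ ¬(¬¬(∀g ∀a (¬S(a) ∨ ¬S(g))) ∨ ¬(∃e ∃h (¬¬S(h) ∨ S(e)))) ∨ (∀f ¬S(f)))
Drive negations inward (¬∀x A ≡ ∃x ¬A, ¬∃x A ≡ ∀x ¬A, De Morgan for ∧/∨):
  (∃d ¬S(d)) ∧ ((∀g ∀a (¬S(a) ∨ ¬S(g))) ∨ (∀e ∀h (¬S(h) ∧ ¬S(e)))) ∧ (∃f S(f))
Finally move all quantifiers to the prefix:
  ∃d ∀g ∀a ∀e ∀h ∃f (¬S(d) ∧ (¬S(a) ∨ ¬S(g) ∨ ¬S(h) ∧ ¬S(e)) ∧ S(f))
The quantifier ∃e sits under an odd number of negations (counting the antecedent side of each →), so it flips to ∀e.

universal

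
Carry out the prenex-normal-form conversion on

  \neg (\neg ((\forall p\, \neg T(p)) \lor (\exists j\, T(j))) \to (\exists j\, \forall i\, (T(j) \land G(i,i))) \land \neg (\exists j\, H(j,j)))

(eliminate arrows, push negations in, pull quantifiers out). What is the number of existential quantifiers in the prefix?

Rewrite implications/biconditionals: A → B as ¬A ∨ B.
  \neg (\neg \neg ((\forall p\, \neg T(p)) \lor (\exists j\, T(j))) \lor (\exists j\, \forall i\, (T(j) \land G(i,i))) \land \neg (\exists j\, H(j,j)))
Move each ¬ inward, flipping quantifiers it crosses:
  (\exists p\, T(p)) \land (\forall j\, \neg T(j)) \land ((\forall j\, \exists i\, (\neg T(j) \lor \neg G(i,i))) \lor (\exists j\, H(j,j)))
Give each quantifier a distinct variable: j↦b, j↦c.
  (\exists p\, T(p)) \land (\forall j\, \neg T(j)) \land ((\forall b\, \exists i\, (\neg T(b) \lor \neg G(i,i))) \lor (\exists c\, H(c,c)))
Finally move all quantifiers to the prefix:
  \exists p\, \forall j\, \forall b\, \exists i\, \exists c\, (T(p) \land \neg T(j) \land (\neg T(b) \lor \neg G(i,i) \lor H(c,c)))
The prefix is \exists p \forall j \forall b \exists i \exists c: 2 universal, 3 existential.

3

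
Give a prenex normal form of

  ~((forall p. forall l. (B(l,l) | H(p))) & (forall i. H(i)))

exists p. exists l. exists i. (~B(l,l) & ~H(p) | ~H(i))

Move each ¬ inward, flipping quantifiers it crosses:
  (exists p. exists l. (~B(l,l) & ~H(p))) | (exists i. ~H(i))
All bound variables are already distinct, so no renaming is needed.
Pull the quantifiers to the front (each side's bound variable is not free in the other side):
  exists p. exists l. exists i. (~B(l,l) & ~H(p) | ~H(i))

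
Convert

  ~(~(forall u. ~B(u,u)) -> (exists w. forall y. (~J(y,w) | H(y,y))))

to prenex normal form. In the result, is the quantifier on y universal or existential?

existential

First replace A → B with ¬A ∨ B.
  ~(~~(forall u. ~B(u,u)) | (exists w. forall y. (~J(y,w) | H(y,y))))
Drive negations inward (¬∀x A ≡ ∃x ¬A, ¬∃x A ≡ ∀x ¬A, De Morgan for ∧/∨):
  (exists u. B(u,u)) & (forall w. exists y. (J(y,w) & ~H(y,y)))
All bound variables are already distinct, so no renaming is needed.
Extract every quantifier outward, since the variables are now distinct and don't occur free across branches:
  exists u. forall w. exists y. (B(u,u) & J(y,w) & ~H(y,y))
The quantifier forall y sits under an odd number of negations (counting the antecedent side of each →), so it flips to exists y.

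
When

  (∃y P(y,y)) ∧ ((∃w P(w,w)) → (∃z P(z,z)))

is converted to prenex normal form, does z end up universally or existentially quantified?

existential

Eliminate → and ↔ using ¬ and ∨.
  (∃y P(y,y)) ∧ (¬(∃w P(w,w)) ∨ (∃z P(z,z)))
Push ¬ through the quantifiers and connectives to reach negation normal form:
  (∃y P(y,y)) ∧ ((∀w ¬P(w,w)) ∨ (∃z P(z,z)))
All bound variables are already distinct, so no renaming is needed.
Finally move all quantifiers to the prefix:
  ∃y ∀w ∃z (P(y,y) ∧ (¬P(w,w) ∨ P(z,z)))
The quantifier ∃z sits under an even number of negations (counting the antecedent side of each →), so it remains existential.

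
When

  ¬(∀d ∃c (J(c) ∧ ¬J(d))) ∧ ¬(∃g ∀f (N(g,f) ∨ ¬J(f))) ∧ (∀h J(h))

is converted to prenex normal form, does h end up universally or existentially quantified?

Drive negations inward (¬∀x A ≡ ∃x ¬A, ¬∃x A ≡ ∀x ¬A, De Morgan for ∧/∨):
  (∃d ∀c (¬J(c) ∨ J(d))) ∧ (∀g ∃f (¬N(g,f) ∧ J(f))) ∧ (∀h J(h))
All bound variables are already distinct, so no renaming is needed.
Extract every quantifier outward, since the variables are now distinct and don't occur free across branches:
  ∃d ∀c ∀g ∃f ∀h ((¬J(c) ∨ J(d)) ∧ ¬N(g,f) ∧ J(f) ∧ J(h))
The quantifier ∀h sits under an even number of negations, so it remains universal.

universal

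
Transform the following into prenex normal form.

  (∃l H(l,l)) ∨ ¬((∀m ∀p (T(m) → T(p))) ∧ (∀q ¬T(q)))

∃l ∃m ∃p ∃q (H(l,l) ∨ T(m) ∧ ¬T(p) ∨ T(q))

Rewrite implications/biconditionals: A → B as ¬A ∨ B.
  (∃l H(l,l)) ∨ ¬((∀m ∀p (¬T(m) ∨ T(p))) ∧ (∀q ¬T(q)))
Move each ¬ inward, flipping quantifiers it crosses:
  (∃l H(l,l)) ∨ (∃m ∃p (T(m) ∧ ¬T(p))) ∨ (∃q T(q))
All bound variables are already distinct, so no renaming is needed.
Pull the quantifiers to the front (each side's bound variable is not free in the other side):
  ∃l ∃m ∃p ∃q (H(l,l) ∨ T(m) ∧ ¬T(p) ∨ T(q))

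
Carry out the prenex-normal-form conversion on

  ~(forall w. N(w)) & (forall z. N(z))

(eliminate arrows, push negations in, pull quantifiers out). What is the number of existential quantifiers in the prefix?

1

Drive negations inward (¬∀x A ≡ ∃x ¬A, ¬∃x A ≡ ∀x ¬A, De Morgan for ∧/∨):
  (exists w. ~N(w)) & (forall z. N(z))
Extract every quantifier outward, since the variables are now distinct and don't occur free across branches:
  exists w. forall z. (~N(w) & N(z))
The prefix is exists w forall z: 1 universal, 1 existential.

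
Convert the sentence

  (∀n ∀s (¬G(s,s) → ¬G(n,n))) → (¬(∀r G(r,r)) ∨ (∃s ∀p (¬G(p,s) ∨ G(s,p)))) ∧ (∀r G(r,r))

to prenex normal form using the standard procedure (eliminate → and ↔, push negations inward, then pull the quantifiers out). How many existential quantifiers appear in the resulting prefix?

4

Eliminate → and ↔ using ¬ and ∨.
  ¬(∀n ∀s (¬¬G(s,s) ∨ ¬G(n,n))) ∨ (¬(∀r G(r,r)) ∨ (∃s ∀p (¬G(p,s) ∨ G(s,p)))) ∧ (∀r G(r,r))
Move each ¬ inward, flipping quantifiers it crosses:
  (∃n ∃s (¬G(s,s) ∧ G(n,n))) ∨ ((∃r ¬G(r,r)) ∨ (∃s ∀p (¬G(p,s) ∨ G(s,p)))) ∧ (∀r G(r,r))
Standardize variables apart so no two quantifiers bind the same name: s↦w1, r↦z.
  (∃n ∃s (¬G(s,s) ∧ G(n,n))) ∨ ((∃r ¬G(r,r)) ∨ (∃w1 ∀p (¬G(p,w1) ∨ G(w1,p)))) ∧ (∀z G(z,z))
Finally move all quantifiers to the prefix:
  ∃n ∃s ∃r ∃w1 ∀p ∀z (¬G(s,s) ∧ G(n,n) ∨ (¬G(r,r) ∨ ¬G(p,w1) ∨ G(w1,p)) ∧ G(z,z))
The prefix is ∃n ∃s ∃r ∃w1 ∀p ∀z: 2 universal, 4 existential.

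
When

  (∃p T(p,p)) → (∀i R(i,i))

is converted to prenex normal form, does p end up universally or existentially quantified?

Eliminate → and ↔ using ¬ and ∨.
  ¬(∃p T(p,p)) ∨ (∀i R(i,i))
Drive negations inward (¬∀x A ≡ ∃x ¬A, ¬∃x A ≡ ∀x ¬A, De Morgan for ∧/∨):
  (∀p ¬T(p,p)) ∨ (∀i R(i,i))
All bound variables are already distinct, so no renaming is needed.
Pull the quantifiers to the front (each side's bound variable is not free in the other side):
  ∀p ∀i (¬T(p,p) ∨ R(i,i))
The quantifier ∃p sits under an odd number of negations (counting the antecedent side of each →), so it flips to ∀p.

universal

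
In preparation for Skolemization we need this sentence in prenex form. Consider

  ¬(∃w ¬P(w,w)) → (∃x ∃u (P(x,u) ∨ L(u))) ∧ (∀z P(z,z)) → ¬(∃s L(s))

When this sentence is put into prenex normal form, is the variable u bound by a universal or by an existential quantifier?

universal

Eliminate → and ↔ using ¬ and ∨.
  ¬¬(∃w ¬P(w,w)) ∨ ¬((∃x ∃u (P(x,u) ∨ L(u))) ∧ (∀z P(z,z))) ∨ ¬(∃s L(s))
Drive negations inward (¬∀x A ≡ ∃x ¬A, ¬∃x A ≡ ∀x ¬A, De Morgan for ∧/∨):
  (∃w ¬P(w,w)) ∨ (∀x ∀u (¬P(x,u) ∧ ¬L(u))) ∨ (∃z ¬P(z,z)) ∨ (∀s ¬L(s))
All bound variables are already distinct, so no renaming is needed.
Pull the quantifiers to the front (each side's bound variable is not free in the other side):
  ∃w ∀x ∀u ∃z ∀s (¬P(w,w) ∨ ¬P(x,u) ∧ ¬L(u) ∨ ¬P(z,z) ∨ ¬L(s))
The quantifier ∃u sits under an odd number of negations (counting the antecedent side of each →), so it flips to ∀u.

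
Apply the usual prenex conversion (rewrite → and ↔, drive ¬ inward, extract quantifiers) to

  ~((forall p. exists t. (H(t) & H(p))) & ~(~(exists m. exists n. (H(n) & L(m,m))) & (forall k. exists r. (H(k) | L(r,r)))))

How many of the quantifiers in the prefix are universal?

Push ¬ through the quantifiers and connectives to reach negation normal form:
  (exists p. forall t. (~H(t) | ~H(p))) | (forall m. forall n. (~H(n) | ~L(m,m))) & (forall k. exists r. (H(k) | L(r,r)))
Finally move all quantifiers to the prefix:
  exists p. forall t. forall m. forall n. forall k. exists r. (~H(t) | ~H(p) | (~H(n) | ~L(m,m)) & (H(k) | L(r,r)))
The prefix is exists p forall t forall m forall n forall k exists r: 4 universal, 2 existential.

4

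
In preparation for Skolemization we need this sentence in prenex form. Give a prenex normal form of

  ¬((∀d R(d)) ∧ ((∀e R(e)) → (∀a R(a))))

First replace A → B with ¬A ∨ B.
  ¬((∀d R(d)) ∧ (¬(∀e R(e)) ∨ (∀a R(a))))
Push ¬ through the quantifiers and connectives to reach negation normal form:
  (∃d ¬R(d)) ∨ (∀e R(e)) ∧ (∃a ¬R(a))
All bound variables are already distinct, so no renaming is needed.
Pull the quantifiers to the front (each side's bound variable is not free in the other side):
  ∃d ∀e ∃a (¬R(d) ∨ R(e) ∧ ¬R(a))

∃d ∀e ∃a (¬R(d) ∨ R(e) ∧ ¬R(a))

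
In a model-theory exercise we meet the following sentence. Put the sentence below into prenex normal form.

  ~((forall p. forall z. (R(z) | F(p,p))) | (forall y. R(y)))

exists p. exists z. exists y. (~R(z) & ~F(p,p) & ~R(y))

Push ¬ through the quantifiers and connectives to reach negation normal form:
  (exists p. exists z. (~R(z) & ~F(p,p))) & (exists y. ~R(y))
All bound variables are already distinct, so no renaming is needed.
Finally move all quantifiers to the prefix:
  exists p. exists z. exists y. (~R(z) & ~F(p,p) & ~R(y))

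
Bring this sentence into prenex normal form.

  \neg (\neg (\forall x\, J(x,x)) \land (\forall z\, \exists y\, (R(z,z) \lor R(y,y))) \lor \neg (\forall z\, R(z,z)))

Move each ¬ inward, flipping quantifiers it crosses:
  ((\forall x\, J(x,x)) \lor (\exists z\, \forall y\, (\neg R(z,z) \land \neg R(y,y)))) \land (\forall z\, R(z,z))
Standardize variables apart so no two quantifiers bind the same name: z↦r.
  ((\forall x\, J(x,x)) \lor (\exists z\, \forall y\, (\neg R(z,z) \land \neg R(y,y)))) \land (\forall r\, R(r,r))
Extract every quantifier outward, since the variables are now distinct and don't occur free across branches:
  \forall x\, \exists z\, \forall y\, \forall r\, ((J(x,x) \lor \neg R(z,z) \land \neg R(y,y)) \land R(r,r))

\forall x\, \exists z\, \forall y\, \forall r\, ((J(x,x) \lor \neg R(z,z) \land \neg R(y,y)) \land R(r,r))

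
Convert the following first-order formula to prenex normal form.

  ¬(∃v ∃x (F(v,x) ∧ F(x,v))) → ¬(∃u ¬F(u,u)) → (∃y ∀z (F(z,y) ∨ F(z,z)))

∃v ∃x ∃u ∃y ∀z (F(v,x) ∧ F(x,v) ∨ ¬F(u,u) ∨ F(z,y) ∨ F(z,z))

Rewrite implications/biconditionals: A → B as ¬A ∨ B.
  ¬¬(∃v ∃x (F(v,x) ∧ F(x,v))) ∨ ¬¬(∃u ¬F(u,u)) ∨ (∃y ∀z (F(z,y) ∨ F(z,z)))
Move each ¬ inward, flipping quantifiers it crosses:
  (∃v ∃x (F(v,x) ∧ F(x,v))) ∨ (∃u ¬F(u,u)) ∨ (∃y ∀z (F(z,y) ∨ F(z,z)))
Finally move all quantifiers to the prefix:
  ∃v ∃x ∃u ∃y ∀z (F(v,x) ∧ F(x,v) ∨ ¬F(u,u) ∨ F(z,y) ∨ F(z,z))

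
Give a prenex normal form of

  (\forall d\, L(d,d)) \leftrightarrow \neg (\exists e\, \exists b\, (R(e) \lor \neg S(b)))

Eliminate → and ↔ using ¬ and ∨; A ↔ B as (¬A ∨ B) ∧ (¬B ∨ A).
  (\neg (\forall d\, L(d,d)) \lor \neg (\exists e\, \exists b\, (R(e) \lor \neg S(b)))) \land (\neg \neg (\exists e\, \exists b\, (R(e) \lor \neg S(b))) \lor (\forall d\, L(d,d)))
Drive negations inward (¬∀x A ≡ ∃x ¬A, ¬∃x A ≡ ∀x ¬A, De Morgan for ∧/∨):
  ((\exists d\, \neg L(d,d)) \lor (\forall e\, \forall b\, (\neg R(e) \land S(b)))) \land ((\exists e\, \exists b\, (R(e) \lor \neg S(b))) \lor (\forall d\, L(d,d)))
Give each quantifier a distinct variable: e↦q, b↦a, d↦w.
  ((\exists d\, \neg L(d,d)) \lor (\forall e\, \forall b\, (\neg R(e) \land S(b)))) \land ((\exists q\, \exists a\, (R(q) \lor \neg S(a))) \lor (\forall w\, L(w,w)))
Pull the quantifiers to the front (each side's bound variable is not free in the other side):
  \exists d\, \forall e\, \forall b\, \exists q\, \exists a\, \forall w\, ((\neg L(d,d) \lor \neg R(e) \land S(b)) \land (R(q) \lor \neg S(a) \lor L(w,w)))

\exists d\, \forall e\, \forall b\, \exists q\, \exists a\, \forall w\, ((\neg L(d,d) \lor \neg R(e) \land S(b)) \land (R(q) \lor \neg S(a) \lor L(w,w)))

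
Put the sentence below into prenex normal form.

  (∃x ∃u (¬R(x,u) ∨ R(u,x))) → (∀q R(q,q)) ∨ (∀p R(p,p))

Rewrite implications/biconditionals: A → B as ¬A ∨ B.
  ¬(∃x ∃u (¬R(x,u) ∨ R(u,x))) ∨ (∀q R(q,q)) ∨ (∀p R(p,p))
Drive negations inward (¬∀x A ≡ ∃x ¬A, ¬∃x A ≡ ∀x ¬A, De Morgan for ∧/∨):
  (∀x ∀u (R(x,u) ∧ ¬R(u,x))) ∨ (∀q R(q,q)) ∨ (∀p R(p,p))
Pull the quantifiers to the front (each side's bound variable is not free in the other side):
  ∀x ∀u ∀q ∀p (R(x,u) ∧ ¬R(u,x) ∨ R(q,q) ∨ R(p,p))

∀x ∀u ∀q ∀p (R(x,u) ∧ ¬R(u,x) ∨ R(q,q) ∨ R(p,p))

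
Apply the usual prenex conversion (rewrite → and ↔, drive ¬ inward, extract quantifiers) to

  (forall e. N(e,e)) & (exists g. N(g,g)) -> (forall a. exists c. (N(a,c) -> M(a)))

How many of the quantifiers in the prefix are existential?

2

Eliminate → and ↔ using ¬ and ∨.
  ~((forall e. N(e,e)) & (exists g. N(g,g))) | (forall a. exists c. (~N(a,c) | M(a)))
Move each ¬ inward, flipping quantifiers it crosses:
  (exists e. ~N(e,e)) | (forall g. ~N(g,g)) | (forall a. exists c. (~N(a,c) | M(a)))
All bound variables are already distinct, so no renaming is needed.
Extract every quantifier outward, since the variables are now distinct and don't occur free across branches:
  exists e. forall g. forall a. exists c. (~N(e,e) | ~N(g,g) | ~N(a,c) | M(a))
The prefix is exists e forall g forall a exists c: 2 universal, 2 existential.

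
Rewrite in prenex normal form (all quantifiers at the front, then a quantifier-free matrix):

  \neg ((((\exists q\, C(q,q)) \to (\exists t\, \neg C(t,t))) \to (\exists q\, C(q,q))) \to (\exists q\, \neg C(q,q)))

First replace A → B with ¬A ∨ B.
  \neg (\neg (\neg (\neg (\exists q\, C(q,q)) \lor (\exists t\, \neg C(t,t))) \lor (\exists q\, C(q,q))) \lor (\exists q\, \neg C(q,q)))
Push ¬ through the quantifiers and connectives to reach negation normal form:
  ((\exists q\, C(q,q)) \land (\forall t\, C(t,t)) \lor (\exists q\, C(q,q))) \land (\forall q\, C(q,q))
Give each quantifier a distinct variable: q↦b, q↦r.
  ((\exists q\, C(q,q)) \land (\forall t\, C(t,t)) \lor (\exists b\, C(b,b))) \land (\forall r\, C(r,r))
Pull the quantifiers to the front (each side's bound variable is not free in the other side):
  \exists q\, \forall t\, \exists b\, \forall r\, ((C(q,q) \land C(t,t) \lor C(b,b)) \land C(r,r))

\exists q\, \forall t\, \exists b\, \forall r\, ((C(q,q) \land C(t,t) \lor C(b,b)) \land C(r,r))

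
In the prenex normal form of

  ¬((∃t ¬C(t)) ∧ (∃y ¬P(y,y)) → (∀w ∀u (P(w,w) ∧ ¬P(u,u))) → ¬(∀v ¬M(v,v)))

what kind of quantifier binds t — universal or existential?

First replace A → B with ¬A ∨ B.
  ¬(¬((∃t ¬C(t)) ∧ (∃y ¬P(y,y))) ∨ ¬(∀w ∀u (P(w,w) ∧ ¬P(u,u))) ∨ ¬(∀v ¬M(v,v)))
Move each ¬ inward, flipping quantifiers it crosses:
  (∃t ¬C(t)) ∧ (∃y ¬P(y,y)) ∧ (∀w ∀u (P(w,w) ∧ ¬P(u,u))) ∧ (∀v ¬M(v,v))
Extract every quantifier outward, since the variables are now distinct and don't occur free across branches:
  ∃t ∃y ∀w ∀u ∀v (¬C(t) ∧ ¬P(y,y) ∧ P(w,w) ∧ ¬P(u,u) ∧ ¬M(v,v))
The quantifier ∃t sits under an even number of negations (counting the antecedent side of each →), so it remains existential.

existential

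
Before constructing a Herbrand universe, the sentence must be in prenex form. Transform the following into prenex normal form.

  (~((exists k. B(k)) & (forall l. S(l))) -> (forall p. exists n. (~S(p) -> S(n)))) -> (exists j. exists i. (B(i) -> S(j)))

First replace A → B with ¬A ∨ B.
  ~(~~((exists k. B(k)) & (forall l. S(l))) | (forall p. exists n. (~~S(p) | S(n)))) | (exists j. exists i. (~B(i) | S(j)))
Move each ¬ inward, flipping quantifiers it crosses:
  ((forall k. ~B(k)) | (exists l. ~S(l))) & (exists p. forall n. (~S(p) & ~S(n))) | (exists j. exists i. (~B(i) | S(j)))
Pull the quantifiers to the front (each side's bound variable is not free in the other side):
  forall k. exists l. exists p. forall n. exists j. exists i. ((~B(k) | ~S(l)) & ~S(p) & ~S(n) | ~B(i) | S(j))

forall k. exists l. exists p. forall n. exists j. exists i. ((~B(k) | ~S(l)) & ~S(p) & ~S(n) | ~B(i) | S(j))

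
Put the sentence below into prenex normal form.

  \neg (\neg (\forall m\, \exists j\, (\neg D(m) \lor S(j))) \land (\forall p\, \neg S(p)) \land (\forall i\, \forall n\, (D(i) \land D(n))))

\forall m\, \exists j\, \exists p\, \exists i\, \exists n\, (\neg D(m) \lor S(j) \lor S(p) \lor \neg D(i) \lor \neg D(n))

Drive negations inward (¬∀x A ≡ ∃x ¬A, ¬∃x A ≡ ∀x ¬A, De Morgan for ∧/∨):
  (\forall m\, \exists j\, (\neg D(m) \lor S(j))) \lor (\exists p\, S(p)) \lor (\exists i\, \exists n\, (\neg D(i) \lor \neg D(n)))
All bound variables are already distinct, so no renaming is needed.
Extract every quantifier outward, since the variables are now distinct and don't occur free across branches:
  \forall m\, \exists j\, \exists p\, \exists i\, \exists n\, (\neg D(m) \lor S(j) \lor S(p) \lor \neg D(i) \lor \neg D(n))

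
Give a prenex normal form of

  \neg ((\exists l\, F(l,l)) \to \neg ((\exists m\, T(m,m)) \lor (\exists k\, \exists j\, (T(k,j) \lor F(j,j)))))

Rewrite implications/biconditionals: A → B as ¬A ∨ B.
  \neg (\neg (\exists l\, F(l,l)) \lor \neg ((\exists m\, T(m,m)) \lor (\exists k\, \exists j\, (T(k,j) \lor F(j,j)))))
Push ¬ through the quantifiers and connectives to reach negation normal form:
  (\exists l\, F(l,l)) \land ((\exists m\, T(m,m)) \lor (\exists k\, \exists j\, (T(k,j) \lor F(j,j))))
All bound variables are already distinct, so no renaming is needed.
Finally move all quantifiers to the prefix:
  \exists l\, \exists m\, \exists k\, \exists j\, (F(l,l) \land (T(m,m) \lor T(k,j) \lor F(j,j)))

\exists l\, \exists m\, \exists k\, \exists j\, (F(l,l) \land (T(m,m) \lor T(k,j) \lor F(j,j)))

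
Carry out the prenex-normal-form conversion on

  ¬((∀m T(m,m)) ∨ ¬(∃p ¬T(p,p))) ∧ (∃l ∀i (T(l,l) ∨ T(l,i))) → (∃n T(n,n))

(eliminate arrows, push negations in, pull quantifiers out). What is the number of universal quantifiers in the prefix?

3

Rewrite implications/biconditionals: A → B as ¬A ∨ B.
  ¬(¬((∀m T(m,m)) ∨ ¬(∃p ¬T(p,p))) ∧ (∃l ∀i (T(l,l) ∨ T(l,i)))) ∨ (∃n T(n,n))
Drive negations inward (¬∀x A ≡ ∃x ¬A, ¬∃x A ≡ ∀x ¬A, De Morgan for ∧/∨):
  (∀m T(m,m)) ∨ (∀p T(p,p)) ∨ (∀l ∃i (¬T(l,l) ∧ ¬T(l,i))) ∨ (∃n T(n,n))
All bound variables are already distinct, so no renaming is needed.
Extract every quantifier outward, since the variables are now distinct and don't occur free across branches:
  ∀m ∀p ∀l ∃i ∃n (T(m,m) ∨ T(p,p) ∨ ¬T(l,l) ∧ ¬T(l,i) ∨ T(n,n))
The prefix is ∀m ∀p ∀l ∃i ∃n: 3 universal, 2 existential.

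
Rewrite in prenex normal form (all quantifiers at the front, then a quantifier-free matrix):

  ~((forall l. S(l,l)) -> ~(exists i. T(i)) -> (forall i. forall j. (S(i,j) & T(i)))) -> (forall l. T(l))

exists l. exists i. forall c. forall j. forall q. (~S(l,l) | T(i) | S(c,j) & T(c) | T(q))

Rewrite implications/biconditionals: A → B as ¬A ∨ B.
  ~~(~(forall l. S(l,l)) | ~~(exists i. T(i)) | (forall i. forall j. (S(i,j) & T(i)))) | (forall l. T(l))
Push ¬ through the quantifiers and connectives to reach negation normal form:
  (exists l. ~S(l,l)) | (exists i. T(i)) | (forall i. forall j. (S(i,j) & T(i))) | (forall l. T(l))
Standardize variables apart so no two quantifiers bind the same name: i↦c, l↦q.
  (exists l. ~S(l,l)) | (exists i. T(i)) | (forall c. forall j. (S(c,j) & T(c))) | (forall q. T(q))
Extract every quantifier outward, since the variables are now distinct and don't occur free across branches:
  exists l. exists i. forall c. forall j. forall q. (~S(l,l) | T(i) | S(c,j) & T(c) | T(q))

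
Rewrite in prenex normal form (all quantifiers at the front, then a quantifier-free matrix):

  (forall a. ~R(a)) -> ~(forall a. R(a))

exists a. exists y1. (R(a) | ~R(y1))

First replace A → B with ¬A ∨ B.
  ~(forall a. ~R(a)) | ~(forall a. R(a))
Move each ¬ inward, flipping quantifiers it crosses:
  (exists a. R(a)) | (exists a. ~R(a))
Standardize variables apart so no two quantifiers bind the same name: a↦y1.
  (exists a. R(a)) | (exists y1. ~R(y1))
Extract every quantifier outward, since the variables are now distinct and don't occur free across branches:
  exists a. exists y1. (R(a) | ~R(y1))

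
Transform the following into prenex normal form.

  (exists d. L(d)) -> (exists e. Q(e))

forall d. exists e. (~L(d) | Q(e))

Eliminate → and ↔ using ¬ and ∨.
  ~(exists d. L(d)) | (exists e. Q(e))
Drive negations inward (¬∀x A ≡ ∃x ¬A, ¬∃x A ≡ ∀x ¬A, De Morgan for ∧/∨):
  (forall d. ~L(d)) | (exists e. Q(e))
All bound variables are already distinct, so no renaming is needed.
Pull the quantifiers to the front (each side's bound variable is not free in the other side):
  forall d. exists e. (~L(d) | Q(e))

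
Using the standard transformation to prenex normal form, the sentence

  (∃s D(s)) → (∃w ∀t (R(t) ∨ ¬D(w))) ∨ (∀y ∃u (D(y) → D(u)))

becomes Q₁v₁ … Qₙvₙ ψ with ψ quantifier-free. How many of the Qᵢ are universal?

3

Rewrite implications/biconditionals: A → B as ¬A ∨ B.
  ¬(∃s D(s)) ∨ (∃w ∀t (R(t) ∨ ¬D(w))) ∨ (∀y ∃u (¬D(y) ∨ D(u)))
Move each ¬ inward, flipping quantifiers it crosses:
  (∀s ¬D(s)) ∨ (∃w ∀t (R(t) ∨ ¬D(w))) ∨ (∀y ∃u (¬D(y) ∨ D(u)))
All bound variables are already distinct, so no renaming is needed.
Extract every quantifier outward, since the variables are now distinct and don't occur free across branches:
  ∀s ∃w ∀t ∀y ∃u (¬D(s) ∨ R(t) ∨ ¬D(w) ∨ ¬D(y) ∨ D(u))
The prefix is ∀s ∃w ∀t ∀y ∃u: 3 universal, 2 existential.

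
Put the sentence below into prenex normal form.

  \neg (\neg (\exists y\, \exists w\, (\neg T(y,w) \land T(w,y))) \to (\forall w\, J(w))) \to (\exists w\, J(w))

\exists y\, \exists w\, \forall p\, \exists z\, (\neg T(y,w) \land T(w,y) \lor J(p) \lor J(z))

First replace A → B with ¬A ∨ B.
  \neg \neg (\neg \neg (\exists y\, \exists w\, (\neg T(y,w) \land T(w,y))) \lor (\forall w\, J(w))) \lor (\exists w\, J(w))
Push ¬ through the quantifiers and connectives to reach negation normal form:
  (\exists y\, \exists w\, (\neg T(y,w) \land T(w,y))) \lor (\forall w\, J(w)) \lor (\exists w\, J(w))
Standardize variables apart so no two quantifiers bind the same name: w↦p, w↦z.
  (\exists y\, \exists w\, (\neg T(y,w) \land T(w,y))) \lor (\forall p\, J(p)) \lor (\exists z\, J(z))
Pull the quantifiers to the front (each side's bound variable is not free in the other side):
  \exists y\, \exists w\, \forall p\, \exists z\, (\neg T(y,w) \land T(w,y) \lor J(p) \lor J(z))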